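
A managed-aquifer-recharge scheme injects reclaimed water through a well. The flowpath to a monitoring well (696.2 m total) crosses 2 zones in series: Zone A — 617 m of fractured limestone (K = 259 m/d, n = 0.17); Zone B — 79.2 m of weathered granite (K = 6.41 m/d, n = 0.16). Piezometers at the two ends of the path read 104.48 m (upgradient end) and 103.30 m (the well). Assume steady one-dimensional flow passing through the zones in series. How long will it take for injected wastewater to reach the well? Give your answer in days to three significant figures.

Total head drop ΔH = 104.48 − 103.30 = 1.18 m
Continuity: the same q passes through each zone, so ΔH = q·Σ(L_j/K_j) — the zones act as resistances in series.
Σ(L/K) = 617/259 + 79.2/6.41 = 2.382 + 12.36 = 14.74 d
q = ΔH / Σ(L/K) = 1.18 / 14.74 = 0.08007 m/d (same in every zone)
Zone A: v = q/n = 0.08007/0.17 = 0.4710 m/d → t_A = 617/0.4710 = 1310 d
Zone B: v = q/n = 0.08007/0.16 = 0.5004 m/d → t_B = 79.2/0.5004 = 158.3 d
Total t = 1310 + 158.3 = 1468 d

1470 days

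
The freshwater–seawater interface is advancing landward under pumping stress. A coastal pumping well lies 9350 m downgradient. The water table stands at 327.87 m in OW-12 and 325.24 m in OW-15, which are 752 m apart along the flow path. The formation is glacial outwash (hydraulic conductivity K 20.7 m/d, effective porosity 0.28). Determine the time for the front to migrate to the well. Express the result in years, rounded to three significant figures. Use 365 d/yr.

Hydraulic gradient i = (327.87 − 325.24) / 752 = 2.63 / 752 = 0.003497
Darcy flux q = K·i = 20.7 × 0.003497 = 0.07239 m/d
v_s = q/n_e = 0.07239/0.28 = 0.2586 m/d
t = L / v = 9350 / 0.2586 = 36160 d
   = 36160 / 365 = 99.1 yr

99.1 years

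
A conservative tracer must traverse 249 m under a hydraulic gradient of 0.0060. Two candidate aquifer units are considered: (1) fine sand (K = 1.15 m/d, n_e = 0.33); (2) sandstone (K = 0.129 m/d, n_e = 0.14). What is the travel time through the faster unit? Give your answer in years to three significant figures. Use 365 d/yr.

32.6 years

Unit 1 (fine sand): v = 1.15×0.0060/0.33 = 0.02091 m/d, t = 249/0.02091 = 11910 d
Unit 2 (sandstone): v = 0.129×0.0060/0.14 = 0.005529 m/d, t = 249/0.005529 = 45040 d
Faster: 11910 d / 365 = 32.6 yr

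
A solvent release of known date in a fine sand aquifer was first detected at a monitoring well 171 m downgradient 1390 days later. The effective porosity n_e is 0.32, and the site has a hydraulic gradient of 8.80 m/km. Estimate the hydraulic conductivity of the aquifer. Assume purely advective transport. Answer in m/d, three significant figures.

v = L / t = 171 / 1390 = 0.1230 m/d
K = v · n / i = 0.1230 × 0.32 / 0.0088 = 4.47 m/d

4.47 m/d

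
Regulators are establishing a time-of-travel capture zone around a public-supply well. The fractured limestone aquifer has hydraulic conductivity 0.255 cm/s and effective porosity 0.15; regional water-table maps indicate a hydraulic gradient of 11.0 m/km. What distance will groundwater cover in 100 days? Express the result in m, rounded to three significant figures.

1620 m

K = 0.255 cm/s × 864 = 220.3 m/d
Darcy flux q = K·i = 220.3 × 0.011 = 2.424 m/d
v = Ki/n = 220.3·0.011/0.15 = 16.16 m/d
L = v × T = 16.16 × 100 = 1616 m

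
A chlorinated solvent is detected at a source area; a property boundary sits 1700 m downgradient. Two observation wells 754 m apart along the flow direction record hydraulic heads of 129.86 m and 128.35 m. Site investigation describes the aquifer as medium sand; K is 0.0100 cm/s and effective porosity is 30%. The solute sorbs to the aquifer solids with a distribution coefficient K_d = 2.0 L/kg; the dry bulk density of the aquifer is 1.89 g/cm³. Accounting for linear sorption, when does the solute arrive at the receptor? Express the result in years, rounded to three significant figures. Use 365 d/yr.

1100 years

Hydraulic gradient i = (129.86 − 128.35) / 754 = 1.51 / 754 = 0.002003
K = 0.0100 cm/s × 864 = 8.640 m/d
Specific discharge q = 8.640 × 0.002003 = 0.01730 m/d
Seepage velocity v = q / n = 0.01730 / 0.30 = 0.05768 m/d
Retardation R = 1 + ρ_b·K_d/n = 1 + 1.89×2.0/0.30 = 13.60
Contaminant velocity v_c = v/R = 0.05768/13.60 = 0.004241 m/d
t = L/v_c = 1700/0.004241 = 400900 d
   = 400900/365 = 1100 yr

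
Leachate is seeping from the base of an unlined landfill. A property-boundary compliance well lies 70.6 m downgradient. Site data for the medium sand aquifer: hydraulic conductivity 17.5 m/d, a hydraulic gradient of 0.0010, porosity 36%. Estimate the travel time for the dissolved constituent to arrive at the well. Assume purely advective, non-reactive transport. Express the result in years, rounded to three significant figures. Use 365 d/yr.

3.98 years

Darcy flux q = K·i = 17.5 × 0.0010 = 0.01750 m/d
v = Ki/n = 17.5·0.0010/0.36 = 0.04861 m/d
t = L / v = 70.6 / 0.04861 = 1452 d
   = 1452 / 365 = 3.98 yr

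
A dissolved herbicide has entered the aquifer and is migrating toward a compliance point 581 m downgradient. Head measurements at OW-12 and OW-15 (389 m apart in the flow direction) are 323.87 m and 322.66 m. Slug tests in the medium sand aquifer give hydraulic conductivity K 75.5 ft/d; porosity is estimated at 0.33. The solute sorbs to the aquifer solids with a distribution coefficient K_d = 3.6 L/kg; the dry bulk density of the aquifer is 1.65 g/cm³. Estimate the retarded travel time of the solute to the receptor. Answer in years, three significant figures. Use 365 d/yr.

139 years

Hydraulic gradient i = (323.87 − 322.66) / 389 = 1.21 / 389 = 0.003111
K = 75.5 ft/d × 0.3048 = 23.01 m/d
q = Ki = 23.01 × 0.003111 = 0.07158 m/d
v_s = q/n_e = 0.07158/0.33 = 0.2169 m/d
Retardation R = 1 + ρ_b·K_d/n = 1 + 1.65×3.6/0.33 = 19.00
Contaminant velocity v_c = v/R = 0.2169/19.00 = 0.01142 m/d
t = L/v_c = 581/0.01142 = 50890 d
   = 50890/365 = 139 yr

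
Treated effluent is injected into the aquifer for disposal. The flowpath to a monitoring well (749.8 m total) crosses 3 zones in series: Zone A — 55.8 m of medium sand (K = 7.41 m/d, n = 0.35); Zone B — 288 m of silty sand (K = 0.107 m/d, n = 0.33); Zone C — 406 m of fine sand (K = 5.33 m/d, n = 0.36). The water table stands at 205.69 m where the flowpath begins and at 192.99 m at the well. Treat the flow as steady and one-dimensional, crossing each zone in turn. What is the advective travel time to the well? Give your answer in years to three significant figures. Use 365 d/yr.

Total head drop ΔH = 205.69 − 192.99 = 12.70 m
Continuity: the same q passes through each zone, so ΔH = q·Σ(L_j/K_j) — the zones act as resistances in series.
Σ(L/K) = 55.8/7.41 + 288/0.107 + 406/5.33 = 7.530 + 2692 + 76.17 = 2775 d
q = ΔH / Σ(L/K) = 12.70 / 2775 = 0.004576 m/d (same in every zone)
Zone A: v = q/n = 0.004576/0.35 = 0.01307 m/d → t_A = 55.8/0.01307 = 4268 d
Zone B: v = q/n = 0.004576/0.33 = 0.01387 m/d → t_B = 288/0.01387 = 20770 d
Zone C: v = q/n = 0.004576/0.36 = 0.01271 m/d → t_C = 406/0.01271 = 31940 d
Total t = 4268 + 20770 + 31940 = 56980 d
   = 56980 / 365 = 156 yr

156 years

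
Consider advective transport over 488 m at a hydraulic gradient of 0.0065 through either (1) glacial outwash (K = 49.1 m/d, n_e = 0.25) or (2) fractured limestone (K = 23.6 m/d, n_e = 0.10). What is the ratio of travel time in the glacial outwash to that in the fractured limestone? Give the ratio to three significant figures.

1.20

Unit 1 (glacial outwash): v = 49.1×0.0065/0.25 = 1.277 m/d, t = 488/1.277 = 382.3 d
Unit 2 (fractured limestone): v = 23.6×0.0065/0.10 = 1.534 m/d, t = 488/1.534 = 318.1 d
t(glacial outwash) / t(fractured limestone) = 382.3/318.1 = 1.20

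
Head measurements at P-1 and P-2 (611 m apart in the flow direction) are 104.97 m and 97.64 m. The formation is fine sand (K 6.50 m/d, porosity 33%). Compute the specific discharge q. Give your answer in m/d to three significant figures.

0.0780 m/d

Hydraulic gradient i = (104.97 − 97.64) / 611 = 7.33 / 611 = 0.01200
q = Ki = 6.50 × 0.01200 = 0.07798 m/d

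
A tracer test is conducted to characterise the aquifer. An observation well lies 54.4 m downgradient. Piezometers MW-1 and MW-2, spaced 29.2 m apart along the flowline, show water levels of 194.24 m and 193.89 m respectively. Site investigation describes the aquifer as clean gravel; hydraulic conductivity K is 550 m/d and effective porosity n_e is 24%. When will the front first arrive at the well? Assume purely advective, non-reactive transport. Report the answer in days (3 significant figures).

1.98 days

Hydraulic gradient i = (194.24 − 193.89) / 29.2 = 0.35 / 29.2 = 0.01199
Specific discharge q = 550 × 0.01199 = 6.592 m/d
Seepage velocity v = q / n = 6.592 / 0.24 = 27.47 m/d
t = L / v = 54.4 / 27.47 = 1.980 d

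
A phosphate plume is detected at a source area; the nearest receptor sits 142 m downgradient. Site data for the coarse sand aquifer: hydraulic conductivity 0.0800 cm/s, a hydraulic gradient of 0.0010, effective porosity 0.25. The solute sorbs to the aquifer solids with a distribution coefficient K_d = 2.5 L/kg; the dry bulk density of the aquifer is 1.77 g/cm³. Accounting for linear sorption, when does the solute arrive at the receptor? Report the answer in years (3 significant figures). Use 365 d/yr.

K = 0.0800 cm/s × 864 = 69.12 m/d
Specific discharge q = 69.12 × 0.0010 = 0.06912 m/d
v = Ki/n = 69.12·0.0010/0.25 = 0.2765 m/d
Retardation R = 1 + ρ_b·K_d/n = 1 + 1.77×2.5/0.25 = 18.70
Contaminant velocity v_c = v/R = 0.2765/18.70 = 0.01479 m/d
t = L/v_c = 142/0.01479 = 9604 d
   = 9604/365 = 26.3 yr

26.3 years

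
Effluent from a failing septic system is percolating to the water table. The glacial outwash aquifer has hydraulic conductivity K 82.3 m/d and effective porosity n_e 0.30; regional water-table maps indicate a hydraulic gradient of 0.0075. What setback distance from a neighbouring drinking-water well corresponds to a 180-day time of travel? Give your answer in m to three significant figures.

370 m

Specific discharge q = 82.3 × 0.0075 = 0.6173 m/d
Seepage velocity v = q / n = 0.6173 / 0.30 = 2.058 m/d
L = v × T = 2.058 × 180 = 370.4 m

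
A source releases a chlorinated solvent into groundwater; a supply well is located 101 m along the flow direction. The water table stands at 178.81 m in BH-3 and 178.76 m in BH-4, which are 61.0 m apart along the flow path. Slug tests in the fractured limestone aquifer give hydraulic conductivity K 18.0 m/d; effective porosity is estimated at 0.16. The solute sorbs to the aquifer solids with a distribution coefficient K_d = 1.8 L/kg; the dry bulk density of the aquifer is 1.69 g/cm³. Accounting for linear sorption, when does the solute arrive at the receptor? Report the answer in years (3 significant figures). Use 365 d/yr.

Hydraulic gradient i = (178.81 − 178.76) / 61.0 = 0.05 / 61.0 = 8.197e-4
Darcy flux q = K·i = 18.0 × 8.197e-4 = 0.01475 m/d
Seepage velocity v = q / n = 0.01475 / 0.16 = 0.09221 m/d
Retardation R = 1 + ρ_b·K_d/n = 1 + 1.69×1.8/0.16 = 20.01
Contaminant velocity v_c = v/R = 0.09221/20.01 = 0.004608 m/d
t = L/v_c = 101/0.004608 = 21920 d
   = 21920/365 = 60.1 yr

60.1 years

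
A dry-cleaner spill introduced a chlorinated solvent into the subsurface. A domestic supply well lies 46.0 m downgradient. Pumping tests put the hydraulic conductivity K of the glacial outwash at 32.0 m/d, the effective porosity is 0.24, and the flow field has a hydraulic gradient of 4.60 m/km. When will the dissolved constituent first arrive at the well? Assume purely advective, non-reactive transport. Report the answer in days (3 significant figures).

75.0 days

Specific discharge q = 32.0 × 0.0046 = 0.1472 m/d
v = Ki/n = 32.0·0.0046/0.24 = 0.6133 m/d
t = L / v = 46.0 / 0.6133 = 75.00 d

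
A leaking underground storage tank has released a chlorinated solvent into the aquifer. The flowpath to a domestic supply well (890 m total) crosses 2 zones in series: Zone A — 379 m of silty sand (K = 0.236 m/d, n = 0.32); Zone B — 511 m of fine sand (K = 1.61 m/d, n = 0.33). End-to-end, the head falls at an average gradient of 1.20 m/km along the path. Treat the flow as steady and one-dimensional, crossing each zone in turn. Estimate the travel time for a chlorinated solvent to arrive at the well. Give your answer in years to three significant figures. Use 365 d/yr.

For zones in series the flux q is common to all zones; the equivalent conductivity is the harmonic (thickness-weighted) mean, K_eq = L_total / Σ(L_j/K_j).
Σ(L/K) = 379/0.236 + 511/1.61 = 1606 + 317.4 = 1923 d
K_eq = L_total / Σ(L/K) = 890 / 1923 = 0.4627 m/d
q = K_eq · i = 0.4627 × 0.0012 = 5.553e-4 m/d (same in every zone)
Zone A: v = q/n = 5.553e-4/0.32 = 0.001735 m/d → t_A = 379/0.001735 = 218400 d
Zone B: v = q/n = 5.553e-4/0.33 = 0.001683 m/d → t_B = 511/0.001683 = 303700 d
Total t = 218400 + 303700 = 522100 d
   = 522100 / 365 = 1430 yr

1430 years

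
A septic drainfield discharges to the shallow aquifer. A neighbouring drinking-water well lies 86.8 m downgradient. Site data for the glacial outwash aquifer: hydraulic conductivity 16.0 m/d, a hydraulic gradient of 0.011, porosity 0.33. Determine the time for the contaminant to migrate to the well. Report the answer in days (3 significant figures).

Darcy flux q = K·i = 16.0 × 0.011 = 0.1760 m/d
Average linear velocity = 0.1760 / 0.33 = 0.5333 m/d
t = L / v = 86.8 / 0.5333 = 162.8 d

163 days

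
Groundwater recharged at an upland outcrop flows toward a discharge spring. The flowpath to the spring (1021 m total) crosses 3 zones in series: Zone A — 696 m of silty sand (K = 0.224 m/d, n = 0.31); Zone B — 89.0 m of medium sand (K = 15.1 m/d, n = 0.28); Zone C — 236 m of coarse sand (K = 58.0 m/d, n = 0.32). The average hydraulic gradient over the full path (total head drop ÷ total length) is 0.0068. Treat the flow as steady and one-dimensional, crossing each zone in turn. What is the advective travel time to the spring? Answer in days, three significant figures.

Continuity: the same q passes through each zone, so ΔH = q·Σ(L_j/K_j) — the zones act as resistances in series.
Σ(L/K) = 696/0.224 + 89.0/15.1 + 236/58.0 = 3107 + 5.894 + 4.069 = 3117 d
K_eq = L_total / Σ(L/K) = 1021 / 3117 = 0.3275 m/d
q = K_eq · i = 0.3275 × 0.0068 = 0.002227 m/d (same in every zone)
Zone A: v = q/n = 0.002227/0.31 = 0.007185 m/d → t_A = 696/0.007185 = 96870 d
Zone B: v = q/n = 0.002227/0.28 = 0.007955 m/d → t_B = 89.0/0.007955 = 11190 d
Zone C: v = q/n = 0.002227/0.32 = 0.006960 m/d → t_C = 236/0.006960 = 33910 d
Total t = 96870 + 11190 + 33910 = 142000 d

142000 days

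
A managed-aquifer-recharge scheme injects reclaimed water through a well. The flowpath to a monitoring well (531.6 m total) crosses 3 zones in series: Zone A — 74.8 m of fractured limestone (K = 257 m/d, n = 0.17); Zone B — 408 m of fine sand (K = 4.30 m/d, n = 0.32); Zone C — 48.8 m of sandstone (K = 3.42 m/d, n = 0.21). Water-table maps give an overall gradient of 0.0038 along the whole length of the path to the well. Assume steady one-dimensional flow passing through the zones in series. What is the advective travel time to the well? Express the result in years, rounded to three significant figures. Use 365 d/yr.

Steady 1-D flow in series ⇒ the Darcy flux q is identical in every zone and the zone head losses add (resistances L/K in series).
Σ(L/K) = 74.8/257 + 408/4.30 + 48.8/3.42 = 0.2911 + 94.88 + 14.27 = 109.4 d
K_eq = L_total / Σ(L/K) = 531.6 / 109.4 = 4.857 m/d
q = K_eq · i = 4.857 × 0.0038 = 0.01846 m/d (same in every zone)
Zone A: v = q/n = 0.01846/0.17 = 0.1086 m/d → t_A = 74.8/0.1086 = 688.9 d
Zone B: v = q/n = 0.01846/0.32 = 0.05768 m/d → t_B = 408/0.05768 = 7073 d
Zone C: v = q/n = 0.01846/0.21 = 0.08789 m/d → t_C = 48.8/0.08789 = 555.2 d
Total t = 688.9 + 7073 + 555.2 = 8318 d
   = 8318 / 365 = 22.8 yr

22.8 years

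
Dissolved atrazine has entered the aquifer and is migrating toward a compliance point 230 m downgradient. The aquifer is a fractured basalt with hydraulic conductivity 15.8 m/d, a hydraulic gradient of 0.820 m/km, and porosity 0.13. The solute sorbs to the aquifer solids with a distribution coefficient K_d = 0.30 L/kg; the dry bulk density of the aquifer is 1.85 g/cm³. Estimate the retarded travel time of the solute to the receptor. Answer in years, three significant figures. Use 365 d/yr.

q = Ki = 15.8 × 8.2e-4 = 0.01296 m/d
Average linear velocity = 0.01296 / 0.13 = 0.09966 m/d
Retardation R = 1 + ρ_b·K_d/n = 1 + 1.85×0.30/0.13 = 5.269
Contaminant velocity v_c = v/R = 0.09966/5.269 = 0.01891 m/d
t = L/v_c = 230/0.01891 = 12160 d
   = 12160/365 = 33.3 yr

33.3 years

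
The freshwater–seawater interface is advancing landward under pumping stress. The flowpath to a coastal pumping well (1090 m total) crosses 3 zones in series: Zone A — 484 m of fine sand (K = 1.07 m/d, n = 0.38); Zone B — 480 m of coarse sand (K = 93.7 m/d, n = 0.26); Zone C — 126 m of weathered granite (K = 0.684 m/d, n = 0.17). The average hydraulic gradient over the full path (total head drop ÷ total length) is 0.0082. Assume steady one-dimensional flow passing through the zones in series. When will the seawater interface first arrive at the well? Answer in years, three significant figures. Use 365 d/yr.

64.9 years

Steady 1-D flow in series ⇒ the Darcy flux q is identical in every zone and the zone head losses add (resistances L/K in series).
Σ(L/K) = 484/1.07 + 480/93.7 + 126/0.684 = 452.3 + 5.123 + 184.2 = 641.7 d
K_eq = L_total / Σ(L/K) = 1090 / 641.7 = 1.699 m/d
q = K_eq · i = 1.699 × 0.0082 = 0.01393 m/d (same in every zone)
Zone A: v = q/n = 0.01393/0.38 = 0.03666 m/d → t_A = 484/0.03666 = 13200 d
Zone B: v = q/n = 0.01393/0.26 = 0.05357 m/d → t_B = 480/0.05357 = 8960 d
Zone C: v = q/n = 0.01393/0.17 = 0.08194 m/d → t_C = 126/0.08194 = 1538 d
Total t = 13200 + 8960 + 1538 = 23700 d
   = 23700 / 365 = 64.9 yr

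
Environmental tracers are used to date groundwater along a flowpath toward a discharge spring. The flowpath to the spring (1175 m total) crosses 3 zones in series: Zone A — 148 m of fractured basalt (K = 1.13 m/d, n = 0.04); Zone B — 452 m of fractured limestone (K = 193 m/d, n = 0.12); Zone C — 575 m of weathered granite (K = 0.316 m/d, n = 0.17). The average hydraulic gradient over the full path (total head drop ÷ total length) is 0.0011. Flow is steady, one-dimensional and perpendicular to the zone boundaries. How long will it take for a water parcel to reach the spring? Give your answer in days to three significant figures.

239000 days

Steady 1-D flow in series ⇒ the Darcy flux q is identical in every zone and the zone head losses add (resistances L/K in series).
Σ(L/K) = 148/1.13 + 452/193 + 575/0.316 = 131.0 + 2.342 + 1820 = 1953 d
K_eq = L_total / Σ(L/K) = 1175 / 1953 = 0.6017 m/d
q = K_eq · i = 0.6017 × 0.0011 = 6.618e-4 m/d (same in every zone)
Zone A: v = q/n = 6.618e-4/0.04 = 0.01655 m/d → t_A = 148/0.01655 = 8945 d
Zone B: v = q/n = 6.618e-4/0.12 = 0.005515 m/d → t_B = 452/0.005515 = 81960 d
Zone C: v = q/n = 6.618e-4/0.17 = 0.003893 m/d → t_C = 575/0.003893 = 147700 d
Total t = 8945 + 81960 + 147700 = 238600 d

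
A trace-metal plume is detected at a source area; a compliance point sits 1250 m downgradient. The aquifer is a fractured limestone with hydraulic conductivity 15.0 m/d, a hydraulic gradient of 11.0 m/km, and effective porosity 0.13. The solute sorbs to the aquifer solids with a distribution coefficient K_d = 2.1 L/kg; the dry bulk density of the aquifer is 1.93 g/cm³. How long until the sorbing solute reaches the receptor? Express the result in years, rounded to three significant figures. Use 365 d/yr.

86.8 years

Darcy flux q = K·i = 15.0 × 0.011 = 0.1650 m/d
Average linear velocity = 0.1650 / 0.13 = 1.269 m/d
Retardation R = 1 + ρ_b·K_d/n = 1 + 1.93×2.1/0.13 = 32.18
Contaminant velocity v_c = v/R = 1.269/32.18 = 0.03945 m/d
t = L/v_c = 1250/0.03945 = 31690 d
   = 31690/365 = 86.8 yr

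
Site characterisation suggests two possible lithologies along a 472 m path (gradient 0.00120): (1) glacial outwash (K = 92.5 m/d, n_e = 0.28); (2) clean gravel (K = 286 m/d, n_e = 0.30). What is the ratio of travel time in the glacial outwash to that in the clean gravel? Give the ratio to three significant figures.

2.89

Unit 1 (glacial outwash): v = 92.5×0.0012/0.28 = 0.3964 m/d, t = 472/0.3964 = 1191 d
Unit 2 (clean gravel): v = 286×0.0012/0.30 = 1.144 m/d, t = 472/1.144 = 412.6 d
t(glacial outwash) / t(clean gravel) = 1191/412.6 = 2.89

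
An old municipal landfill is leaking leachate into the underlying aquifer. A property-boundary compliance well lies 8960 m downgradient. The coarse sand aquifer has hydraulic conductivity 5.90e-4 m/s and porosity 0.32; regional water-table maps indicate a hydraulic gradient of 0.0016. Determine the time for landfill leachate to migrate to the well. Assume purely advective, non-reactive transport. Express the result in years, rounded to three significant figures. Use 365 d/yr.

K = 5.90e-4 m/s × 86400 s/d = 50.98 m/d
q = Ki = 50.98 × 0.0016 = 0.08156 m/d
v_s = q/n_e = 0.08156/0.32 = 0.2549 m/d
t = L / v = 8960 / 0.2549 = 35150 d
   = 35150 / 365 = 96.3 yr

96.3 years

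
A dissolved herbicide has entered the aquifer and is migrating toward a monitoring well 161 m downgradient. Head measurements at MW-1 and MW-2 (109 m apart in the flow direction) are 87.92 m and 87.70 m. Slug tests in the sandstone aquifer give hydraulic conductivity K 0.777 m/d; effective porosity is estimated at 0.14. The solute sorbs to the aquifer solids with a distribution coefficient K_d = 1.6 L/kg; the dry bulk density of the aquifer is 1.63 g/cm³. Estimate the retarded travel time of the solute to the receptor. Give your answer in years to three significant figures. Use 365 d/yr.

Hydraulic gradient i = (87.92 − 87.70) / 109 = 0.22 / 109 = 0.002018
Specific discharge q = 0.777 × 0.002018 = 0.001568 m/d
v = Ki/n = 0.777·0.002018/0.14 = 0.01120 m/d
Retardation R = 1 + ρ_b·K_d/n = 1 + 1.63×1.6/0.14 = 19.63
Contaminant velocity v_c = v/R = 0.01120/19.63 = 5.707e-4 m/d
t = L/v_c = 161/5.707e-4 = 282100 d
   = 282100/365 = 773 yr

773 years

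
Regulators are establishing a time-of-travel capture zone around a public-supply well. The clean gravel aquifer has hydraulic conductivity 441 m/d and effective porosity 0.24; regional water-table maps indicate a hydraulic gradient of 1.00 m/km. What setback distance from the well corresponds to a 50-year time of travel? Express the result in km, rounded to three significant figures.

33.5 km

q = Ki = 441 × 0.0010 = 0.4410 m/d
Seepage velocity v = q / n = 0.4410 / 0.24 = 1.838 m/d
T = 50 yr × 365 = 18250 d
L = v × T = 1.838 × 18250 = 33530 m
   = 33.5 km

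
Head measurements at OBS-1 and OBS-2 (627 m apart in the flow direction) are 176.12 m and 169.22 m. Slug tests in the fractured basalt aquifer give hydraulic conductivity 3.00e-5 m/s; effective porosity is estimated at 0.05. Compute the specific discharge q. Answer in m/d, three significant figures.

Hydraulic gradient i = (176.12 − 169.22) / 627 = 6.90 / 627 = 0.01100
K = 3.00e-5 m/s × 86400 s/d = 2.592 m/d
Darcy flux q = K·i = 2.592 × 0.01100 = 0.02852 m/d

0.0285 m/d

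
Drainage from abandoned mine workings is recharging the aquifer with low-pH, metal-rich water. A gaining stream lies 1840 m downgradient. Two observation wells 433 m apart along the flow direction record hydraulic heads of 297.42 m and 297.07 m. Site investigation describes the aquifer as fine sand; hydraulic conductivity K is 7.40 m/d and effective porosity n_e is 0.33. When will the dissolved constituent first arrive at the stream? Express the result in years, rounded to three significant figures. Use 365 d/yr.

278 years

Hydraulic gradient i = (297.42 − 297.07) / 433 = 0.35 / 433 = 8.083e-4
Darcy flux q = K·i = 7.40 × 8.083e-4 = 0.005982 m/d
Seepage velocity v = q / n = 0.005982 / 0.33 = 0.01813 m/d
t = L / v = 1840 / 0.01813 = 101500 d
   = 101500 / 365 = 278 yr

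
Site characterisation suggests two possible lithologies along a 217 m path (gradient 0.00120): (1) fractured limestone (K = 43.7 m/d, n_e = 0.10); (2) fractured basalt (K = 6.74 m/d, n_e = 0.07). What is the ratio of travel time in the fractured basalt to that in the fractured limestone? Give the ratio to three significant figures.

4.54

Unit 1 (fractured limestone): v = 43.7×0.0012/0.10 = 0.5244 m/d, t = 217/0.5244 = 413.8 d
Unit 2 (fractured basalt): v = 6.74×0.0012/0.07 = 0.1155 m/d, t = 217/0.1155 = 1878 d
t(fractured basalt) / t(fractured limestone) = 1878/413.8 = 4.54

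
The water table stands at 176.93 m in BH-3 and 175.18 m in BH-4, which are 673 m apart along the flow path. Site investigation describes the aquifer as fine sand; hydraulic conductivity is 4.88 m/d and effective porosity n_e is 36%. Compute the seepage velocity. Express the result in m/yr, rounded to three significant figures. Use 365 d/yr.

12.9 m/yr

Hydraulic gradient i = (176.93 − 175.18) / 673 = 1.75 / 673 = 0.002600
Darcy flux q = K·i = 4.88 × 0.002600 = 0.01269 m/d
Average linear velocity = 0.01269 / 0.36 = 0.03525 m/d
   = 0.03525 × 365 = 12.9 m/yr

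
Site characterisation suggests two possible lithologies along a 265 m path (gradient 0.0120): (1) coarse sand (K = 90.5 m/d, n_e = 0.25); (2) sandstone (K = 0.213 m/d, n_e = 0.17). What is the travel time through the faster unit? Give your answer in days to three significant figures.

Unit 1 (coarse sand): v = 90.5×0.012/0.25 = 4.344 m/d, t = 265/4.344 = 61.00 d
Unit 2 (sandstone): v = 0.213×0.012/0.17 = 0.01504 m/d, t = 265/0.01504 = 17630 d
Faster unit: t = 61.0 d

61.0 days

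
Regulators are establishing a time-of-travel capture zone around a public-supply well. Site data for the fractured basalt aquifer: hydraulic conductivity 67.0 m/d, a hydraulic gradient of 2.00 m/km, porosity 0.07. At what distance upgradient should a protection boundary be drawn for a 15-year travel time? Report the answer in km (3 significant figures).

Darcy flux q = K·i = 67.0 × 0.0020 = 0.1340 m/d
v = Ki/n = 67.0·0.0020/0.07 = 1.914 m/d
T = 15 yr × 365 = 5475 d
L = v × T = 1.914 × 5475 = 10480 m
   = 10.5 km

10.5 km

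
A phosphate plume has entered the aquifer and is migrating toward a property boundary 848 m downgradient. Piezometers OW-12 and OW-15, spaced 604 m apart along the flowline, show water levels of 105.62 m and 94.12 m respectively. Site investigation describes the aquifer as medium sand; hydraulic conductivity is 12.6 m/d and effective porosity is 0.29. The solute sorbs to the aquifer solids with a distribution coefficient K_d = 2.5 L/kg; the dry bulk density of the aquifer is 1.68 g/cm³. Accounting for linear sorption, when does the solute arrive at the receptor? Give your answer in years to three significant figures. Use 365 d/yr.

Hydraulic gradient i = (105.62 − 94.12) / 604 = 11.50 / 604 = 0.01904
Darcy flux q = K·i = 12.6 × 0.01904 = 0.2399 m/d
v_s = q/n_e = 0.2399/0.29 = 0.8272 m/d
Retardation R = 1 + ρ_b·K_d/n = 1 + 1.68×2.5/0.29 = 15.48
Contaminant velocity v_c = v/R = 0.8272/15.48 = 0.05343 m/d
t = L/v_c = 848/0.05343 = 15870 d
   = 15870/365 = 43.5 yr

43.5 years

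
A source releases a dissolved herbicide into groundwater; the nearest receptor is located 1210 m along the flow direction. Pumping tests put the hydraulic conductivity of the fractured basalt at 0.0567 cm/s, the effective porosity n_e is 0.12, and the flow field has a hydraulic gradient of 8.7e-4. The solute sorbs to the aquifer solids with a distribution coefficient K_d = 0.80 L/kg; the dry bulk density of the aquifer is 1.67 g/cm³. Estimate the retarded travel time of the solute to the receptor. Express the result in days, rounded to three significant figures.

41300 days

K = 0.0567 cm/s × 864 = 48.99 m/d
Specific discharge q = 48.99 × 8.7e-4 = 0.04262 m/d
v = Ki/n = 48.99·8.7e-4/0.12 = 0.3552 m/d
Retardation R = 1 + ρ_b·K_d/n = 1 + 1.67×0.80/0.12 = 12.13
Contaminant velocity v_c = v/R = 0.3552/12.13 = 0.02927 m/d
t = L/v_c = 1210/0.02927 = 41340 d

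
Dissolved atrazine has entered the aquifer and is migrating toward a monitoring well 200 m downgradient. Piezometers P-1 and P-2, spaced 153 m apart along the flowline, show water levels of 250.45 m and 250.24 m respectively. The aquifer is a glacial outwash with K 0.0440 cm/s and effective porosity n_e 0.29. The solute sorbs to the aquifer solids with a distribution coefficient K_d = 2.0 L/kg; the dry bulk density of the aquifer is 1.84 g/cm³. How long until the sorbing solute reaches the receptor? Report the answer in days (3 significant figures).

Hydraulic gradient i = (250.45 − 250.24) / 153 = 0.21 / 153 = 0.001373
K = 0.0440 cm/s × 864 = 38.02 m/d
Darcy flux q = K·i = 38.02 × 0.001373 = 0.05218 m/d
Seepage velocity v = q / n = 0.05218 / 0.29 = 0.1799 m/d
Retardation R = 1 + ρ_b·K_d/n = 1 + 1.84×2.0/0.29 = 13.69
Contaminant velocity v_c = v/R = 0.1799/13.69 = 0.01314 m/d
t = L/v_c = 200/0.01314 = 15220 d

15200 days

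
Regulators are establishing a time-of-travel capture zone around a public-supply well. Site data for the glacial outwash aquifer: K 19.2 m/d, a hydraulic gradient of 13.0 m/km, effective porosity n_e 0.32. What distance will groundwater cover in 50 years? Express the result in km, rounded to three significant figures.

Specific discharge q = 19.2 × 0.013 = 0.2496 m/d
v = Ki/n = 19.2·0.013/0.32 = 0.7800 m/d
T = 50 yr × 365 = 18250 d
L = v × T = 0.7800 × 18250 = 14230 m
   = 14.2 km

14.2 km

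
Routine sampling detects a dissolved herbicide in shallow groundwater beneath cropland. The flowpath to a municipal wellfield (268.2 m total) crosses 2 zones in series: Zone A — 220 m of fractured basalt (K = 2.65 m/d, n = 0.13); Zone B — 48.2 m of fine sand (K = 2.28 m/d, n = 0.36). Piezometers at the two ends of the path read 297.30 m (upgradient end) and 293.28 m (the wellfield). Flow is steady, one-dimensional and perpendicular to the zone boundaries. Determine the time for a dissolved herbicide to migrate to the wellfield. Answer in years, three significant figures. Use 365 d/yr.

3.26 years

Total head drop ΔH = 297.30 − 293.28 = 4.02 m
Continuity: the same q passes through each zone, so ΔH = q·Σ(L_j/K_j) — the zones act as resistances in series.
Σ(L/K) = 220/2.65 + 48.2/2.28 = 83.02 + 21.14 = 104.2 d
q = ΔH / Σ(L/K) = 4.02 / 104.2 = 0.03859 m/d (same in every zone)
Zone A: v = q/n = 0.03859/0.13 = 0.2969 m/d → t_A = 220/0.2969 = 741.0 d
Zone B: v = q/n = 0.03859/0.36 = 0.1072 m/d → t_B = 48.2/0.1072 = 449.6 d
Total t = 741.0 + 449.6 = 1191 d
   = 1191 / 365 = 3.26 yr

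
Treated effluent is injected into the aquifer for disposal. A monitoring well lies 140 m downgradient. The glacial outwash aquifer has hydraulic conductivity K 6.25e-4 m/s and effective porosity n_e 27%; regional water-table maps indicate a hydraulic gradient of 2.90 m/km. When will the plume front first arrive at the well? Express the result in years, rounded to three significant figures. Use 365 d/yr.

0.661 years

K = 6.25e-4 m/s × 86400 s/d = 54.00 m/d
Specific discharge q = 54.00 × 0.0029 = 0.1566 m/d
v_s = q/n_e = 0.1566/0.27 = 0.5800 m/d
t = L / v = 140 / 0.5800 = 241.4 d
   = 241.4 / 365 = 0.661 yr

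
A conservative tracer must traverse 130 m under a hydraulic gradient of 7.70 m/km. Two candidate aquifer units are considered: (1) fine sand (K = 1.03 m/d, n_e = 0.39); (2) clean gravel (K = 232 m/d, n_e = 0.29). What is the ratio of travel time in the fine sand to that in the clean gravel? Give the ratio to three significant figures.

303

Unit 1 (fine sand): v = 1.03×0.0077/0.39 = 0.02034 m/d, t = 130/0.02034 = 6393 d
Unit 2 (clean gravel): v = 232×0.0077/0.29 = 6.160 m/d, t = 130/6.160 = 21.10 d
t(fine sand) / t(clean gravel) = 6393/21.10 = 303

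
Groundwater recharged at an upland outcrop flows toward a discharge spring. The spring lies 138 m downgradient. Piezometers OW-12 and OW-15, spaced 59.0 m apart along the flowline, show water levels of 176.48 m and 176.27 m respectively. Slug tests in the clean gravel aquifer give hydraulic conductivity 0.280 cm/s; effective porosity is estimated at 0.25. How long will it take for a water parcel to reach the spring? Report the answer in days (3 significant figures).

Hydraulic gradient i = (176.48 − 176.27) / 59.0 = 0.21 / 59.0 = 0.003559
K = 0.280 cm/s × 864 = 241.9 m/d
Specific discharge q = 241.9 × 0.003559 = 0.8611 m/d
v_s = q/n_e = 0.8611/0.25 = 3.444 m/d
t = L / v = 138 / 3.444 = 40.07 d

40.1 days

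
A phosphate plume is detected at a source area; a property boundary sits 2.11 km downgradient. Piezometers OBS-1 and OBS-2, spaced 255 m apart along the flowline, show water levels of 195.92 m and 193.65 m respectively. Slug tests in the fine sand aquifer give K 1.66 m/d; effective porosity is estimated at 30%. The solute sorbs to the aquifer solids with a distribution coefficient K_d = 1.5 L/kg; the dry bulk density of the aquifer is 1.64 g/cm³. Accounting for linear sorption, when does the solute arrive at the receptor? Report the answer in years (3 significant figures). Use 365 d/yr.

1080 years

Hydraulic gradient i = (195.92 − 193.65) / 255 = 2.27 / 255 = 0.008902
Specific discharge q = 1.66 × 0.008902 = 0.01478 m/d
v_s = q/n_e = 0.01478/0.30 = 0.04926 m/d
Retardation R = 1 + ρ_b·K_d/n = 1 + 1.64×1.5/0.30 = 9.200
Contaminant velocity v_c = v/R = 0.04926/9.200 = 0.005354 m/d
L = 2.11 km = 2110 m
t = L/v_c = 2110/0.005354 = 394100 d
   = 394100/365 = 1080 yr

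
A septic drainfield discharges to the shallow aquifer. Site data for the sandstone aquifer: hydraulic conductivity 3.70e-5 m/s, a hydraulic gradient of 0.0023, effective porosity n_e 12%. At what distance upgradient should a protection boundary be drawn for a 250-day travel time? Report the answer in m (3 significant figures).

15.3 m

K = 3.70e-5 m/s × 86400 s/d = 3.197 m/d
q = Ki = 3.197 × 0.0023 = 0.007353 m/d
Average linear velocity = 0.007353 / 0.12 = 0.06127 m/d
L = v × T = 0.06127 × 250 = 15.32 m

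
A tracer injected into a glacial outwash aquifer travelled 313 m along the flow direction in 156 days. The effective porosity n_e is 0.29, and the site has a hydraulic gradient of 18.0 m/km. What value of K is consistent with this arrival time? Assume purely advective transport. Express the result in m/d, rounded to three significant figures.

32.3 m/d

v = L / t = 313 / 156 = 2.006 m/d
K = v · n / i = 2.006 × 0.29 / 0.018 = 32.3 m/d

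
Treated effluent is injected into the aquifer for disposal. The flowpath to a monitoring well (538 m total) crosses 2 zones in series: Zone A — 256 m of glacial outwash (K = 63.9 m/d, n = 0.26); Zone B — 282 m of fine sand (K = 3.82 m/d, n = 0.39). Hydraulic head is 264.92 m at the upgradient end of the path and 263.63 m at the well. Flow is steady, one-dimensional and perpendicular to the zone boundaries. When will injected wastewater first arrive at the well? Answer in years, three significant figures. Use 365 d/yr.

Total head drop ΔH = 264.92 − 263.63 = 1.29 m
Continuity: the same q passes through each zone, so ΔH = q·Σ(L_j/K_j) — the zones act as resistances in series.
Σ(L/K) = 256/63.9 + 282/3.82 = 4.006 + 73.82 = 77.83 d
q = ΔH / Σ(L/K) = 1.29 / 77.83 = 0.01657 m/d (same in every zone)
Zone A: v = q/n = 0.01657/0.26 = 0.06375 m/d → t_A = 256/0.06375 = 4016 d
Zone B: v = q/n = 0.01657/0.39 = 0.04250 m/d → t_B = 282/0.04250 = 6635 d
Total t = 4016 + 6635 = 10650 d
   = 10650 / 365 = 29.2 yr

29.2 years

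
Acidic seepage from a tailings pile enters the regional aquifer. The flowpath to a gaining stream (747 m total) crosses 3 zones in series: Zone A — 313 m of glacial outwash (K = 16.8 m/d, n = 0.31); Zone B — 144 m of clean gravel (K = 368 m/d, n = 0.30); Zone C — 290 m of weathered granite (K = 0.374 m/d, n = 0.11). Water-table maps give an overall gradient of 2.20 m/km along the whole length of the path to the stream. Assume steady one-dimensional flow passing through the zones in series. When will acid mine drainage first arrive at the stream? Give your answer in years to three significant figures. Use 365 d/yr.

228 years

Steady 1-D flow in series ⇒ the Darcy flux q is identical in every zone and the zone head losses add (resistances L/K in series).
Σ(L/K) = 313/16.8 + 144/368 + 290/0.374 = 18.63 + 0.3913 + 775.4 = 794.4 d
K_eq = L_total / Σ(L/K) = 747 / 794.4 = 0.9403 m/d
q = K_eq · i = 0.9403 × 0.0022 = 0.002069 m/d (same in every zone)
Zone A: v = q/n = 0.002069/0.31 = 0.006673 m/d → t_A = 313/0.006673 = 46900 d
Zone B: v = q/n = 0.002069/0.30 = 0.006896 m/d → t_B = 144/0.006896 = 20880 d
Zone C: v = q/n = 0.002069/0.11 = 0.01881 m/d → t_C = 290/0.01881 = 15420 d
Total t = 46900 + 20880 + 15420 = 83210 d
   = 83210 / 365 = 228 yr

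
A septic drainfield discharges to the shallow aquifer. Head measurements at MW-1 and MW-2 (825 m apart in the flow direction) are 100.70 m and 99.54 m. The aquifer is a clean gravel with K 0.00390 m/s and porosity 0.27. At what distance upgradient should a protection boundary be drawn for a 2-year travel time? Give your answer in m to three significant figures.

1280 m

Hydraulic gradient i = (100.70 − 99.54) / 825 = 1.16 / 825 = 0.001406
K = 0.00390 m/s × 86400 s/d = 337.0 m/d
Darcy flux q = K·i = 337.0 × 0.001406 = 0.4738 m/d
Seepage velocity v = q / n = 0.4738 / 0.27 = 1.755 m/d
T = 2 yr × 365 = 730 d
L = v × T = 1.755 × 730 = 1281 m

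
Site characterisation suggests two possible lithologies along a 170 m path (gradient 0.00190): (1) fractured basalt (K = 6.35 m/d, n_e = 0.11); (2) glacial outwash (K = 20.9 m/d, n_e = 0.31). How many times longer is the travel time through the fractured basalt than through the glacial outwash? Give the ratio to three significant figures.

Unit 1 (fractured basalt): v = 6.35×0.0019/0.11 = 0.1097 m/d, t = 170/0.1097 = 1550 d
Unit 2 (glacial outwash): v = 20.9×0.0019/0.31 = 0.1281 m/d, t = 170/0.1281 = 1327 d
t(fractured basalt) / t(glacial outwash) = 1550/1327 = 1.17

1.17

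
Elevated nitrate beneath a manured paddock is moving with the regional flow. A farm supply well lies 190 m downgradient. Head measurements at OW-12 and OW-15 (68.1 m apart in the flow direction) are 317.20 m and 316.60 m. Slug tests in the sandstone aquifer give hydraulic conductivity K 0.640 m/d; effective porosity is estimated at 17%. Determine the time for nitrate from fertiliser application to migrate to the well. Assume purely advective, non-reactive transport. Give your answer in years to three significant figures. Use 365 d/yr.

Hydraulic gradient i = (317.20 − 316.60) / 68.1 = 0.60 / 68.1 = 0.008811
Specific discharge q = 0.640 × 0.008811 = 0.005639 m/d
Average linear velocity = 0.005639 / 0.17 = 0.03317 m/d
t = L / v = 190 / 0.03317 = 5728 d
   = 5728 / 365 = 15.7 yr

15.7 years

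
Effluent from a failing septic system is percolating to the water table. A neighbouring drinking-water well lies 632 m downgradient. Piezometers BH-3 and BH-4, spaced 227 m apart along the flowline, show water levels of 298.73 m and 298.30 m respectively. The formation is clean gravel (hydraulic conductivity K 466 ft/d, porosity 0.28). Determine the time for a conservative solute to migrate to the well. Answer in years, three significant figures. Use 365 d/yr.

1.80 years

Hydraulic gradient i = (298.73 − 298.30) / 227 = 0.43 / 227 = 0.001894
K = 466 ft/d × 0.3048 = 142.0 m/d
Darcy flux q = K·i = 142.0 × 0.001894 = 0.2691 m/d
Seepage velocity v = q / n = 0.2691 / 0.28 = 0.9609 m/d
t = L / v = 632 / 0.9609 = 657.7 d
   = 657.7 / 365 = 1.80 yr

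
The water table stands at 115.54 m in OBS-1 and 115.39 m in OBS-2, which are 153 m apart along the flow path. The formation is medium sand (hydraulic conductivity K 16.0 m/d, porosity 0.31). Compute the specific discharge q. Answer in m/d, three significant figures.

Hydraulic gradient i = (115.54 − 115.39) / 153 = 0.15 / 153 = 9.804e-4
Specific discharge q = 16.0 × 9.804e-4 = 0.01569 m/d

0.0157 m/d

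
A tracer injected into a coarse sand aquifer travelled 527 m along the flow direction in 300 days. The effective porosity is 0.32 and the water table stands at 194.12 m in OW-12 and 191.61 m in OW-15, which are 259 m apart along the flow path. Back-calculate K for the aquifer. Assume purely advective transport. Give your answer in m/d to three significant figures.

Hydraulic gradient i = (194.12 − 191.61) / 259 = 2.51 / 259 = 0.009691
v = L / t = 527 / 300 = 1.757 m/d
K = v · n / i = 1.757 × 0.32 / 0.009691 = 58.0 m/d

58.0 m/d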